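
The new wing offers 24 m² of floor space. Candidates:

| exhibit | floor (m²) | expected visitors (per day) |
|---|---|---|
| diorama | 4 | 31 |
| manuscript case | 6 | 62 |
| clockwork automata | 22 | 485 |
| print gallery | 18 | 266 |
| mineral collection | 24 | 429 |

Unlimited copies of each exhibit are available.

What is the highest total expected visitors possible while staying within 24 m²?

Best packing: clockwork automata — 22 m², 485 total.
Nothing else within 24 m² beats 485.

485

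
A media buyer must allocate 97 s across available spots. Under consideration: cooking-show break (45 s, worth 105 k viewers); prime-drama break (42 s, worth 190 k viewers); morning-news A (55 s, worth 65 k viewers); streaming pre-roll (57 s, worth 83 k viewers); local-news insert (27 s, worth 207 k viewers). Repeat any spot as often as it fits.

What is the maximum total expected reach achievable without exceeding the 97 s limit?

621

Density check — local-news insert 7.67, prime-drama break 4.52, cooking-show break 2.33, streaming pre-roll 1.46 are the best per s.
The ratio ordering already packs tightly: 3×local-news insert, 81 s, 621.
No other feasible combination exceeds 621.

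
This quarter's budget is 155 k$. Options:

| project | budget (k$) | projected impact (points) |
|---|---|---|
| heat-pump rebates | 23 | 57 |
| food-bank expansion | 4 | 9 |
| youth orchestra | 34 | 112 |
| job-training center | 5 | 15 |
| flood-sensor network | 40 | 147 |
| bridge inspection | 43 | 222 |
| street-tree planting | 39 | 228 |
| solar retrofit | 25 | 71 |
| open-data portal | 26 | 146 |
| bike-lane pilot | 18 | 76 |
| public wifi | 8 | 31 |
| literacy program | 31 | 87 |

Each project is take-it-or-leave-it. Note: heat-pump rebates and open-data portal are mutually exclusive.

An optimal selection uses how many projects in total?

5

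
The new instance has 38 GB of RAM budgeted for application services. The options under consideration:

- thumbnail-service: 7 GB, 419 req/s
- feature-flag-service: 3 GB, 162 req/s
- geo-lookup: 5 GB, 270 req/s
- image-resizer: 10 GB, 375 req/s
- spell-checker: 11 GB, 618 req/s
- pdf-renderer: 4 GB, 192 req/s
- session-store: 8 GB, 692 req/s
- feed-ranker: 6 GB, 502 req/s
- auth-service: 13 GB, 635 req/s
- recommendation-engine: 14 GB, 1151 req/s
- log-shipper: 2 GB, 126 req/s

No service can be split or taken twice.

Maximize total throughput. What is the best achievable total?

2926

Greedy by ratio would take thumbnail-service + session-store + feed-ranker + recommendation-engine + log-shipper: 37 GB used, total 2890.
The 2 GB tied up in log-shipper is better spent on feature-flag-service — total rises to 2926 (38 GB).
No other feasible combination exceeds 2926.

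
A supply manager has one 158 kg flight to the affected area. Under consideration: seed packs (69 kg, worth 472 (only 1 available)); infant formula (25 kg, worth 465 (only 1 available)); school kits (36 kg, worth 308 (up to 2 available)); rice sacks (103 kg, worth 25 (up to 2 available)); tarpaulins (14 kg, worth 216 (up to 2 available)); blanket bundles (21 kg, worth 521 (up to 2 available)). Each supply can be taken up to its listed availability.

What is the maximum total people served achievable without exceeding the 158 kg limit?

2339

Taking the top-ratio supplies first gives infant formula + school kits + 2×tarpaulins + 2×blanket bundles for 2247 (131 kg).
Replace tarpaulins with school kits: the trade gains 92 net, giving 2339 at 153 kg.
No other feasible combination exceeds 2339.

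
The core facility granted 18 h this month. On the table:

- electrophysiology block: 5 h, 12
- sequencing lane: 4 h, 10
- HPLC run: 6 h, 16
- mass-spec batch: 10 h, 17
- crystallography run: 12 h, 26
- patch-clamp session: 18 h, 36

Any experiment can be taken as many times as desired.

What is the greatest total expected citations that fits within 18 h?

The ratio ordering already packs tightly: 3×HPLC run, 18 h, 48.
Every other selection either busts 18 h or fails to beat 48.

48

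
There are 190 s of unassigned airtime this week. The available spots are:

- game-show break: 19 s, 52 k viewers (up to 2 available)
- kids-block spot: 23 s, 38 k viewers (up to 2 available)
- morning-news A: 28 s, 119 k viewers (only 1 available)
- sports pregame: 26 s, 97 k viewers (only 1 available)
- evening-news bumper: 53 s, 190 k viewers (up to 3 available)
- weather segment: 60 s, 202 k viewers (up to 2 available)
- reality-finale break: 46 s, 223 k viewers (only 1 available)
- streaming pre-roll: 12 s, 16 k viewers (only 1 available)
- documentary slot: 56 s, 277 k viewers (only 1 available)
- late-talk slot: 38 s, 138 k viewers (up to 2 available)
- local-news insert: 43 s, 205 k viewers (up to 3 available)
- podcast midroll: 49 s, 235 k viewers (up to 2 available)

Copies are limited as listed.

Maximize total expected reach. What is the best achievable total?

The ratio heuristic lands on morning-news A + reality-finale break + documentary slot + podcast midroll (854) but leaves 11 s idle.
Replace morning-news A and podcast midroll with 2×local-news insert: the trade gains 56 net, giving 910 at 188 s.
Nothing else within 190 s beats 910.

910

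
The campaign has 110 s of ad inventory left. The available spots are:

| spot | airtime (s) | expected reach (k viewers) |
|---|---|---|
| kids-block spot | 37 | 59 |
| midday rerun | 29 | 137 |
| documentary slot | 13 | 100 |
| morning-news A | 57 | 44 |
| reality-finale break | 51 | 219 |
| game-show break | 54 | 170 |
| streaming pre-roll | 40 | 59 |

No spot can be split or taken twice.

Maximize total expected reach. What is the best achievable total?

Density check — documentary slot 7.69, midday rerun 4.72, reality-finale break 4.29 are the best per s.
Taking midday rerun + documentary slot + reality-finale break: 93 s used, 456 in expected reach.
The closest alternative, midday rerun + documentary slot + game-show break, reaches only 407.

456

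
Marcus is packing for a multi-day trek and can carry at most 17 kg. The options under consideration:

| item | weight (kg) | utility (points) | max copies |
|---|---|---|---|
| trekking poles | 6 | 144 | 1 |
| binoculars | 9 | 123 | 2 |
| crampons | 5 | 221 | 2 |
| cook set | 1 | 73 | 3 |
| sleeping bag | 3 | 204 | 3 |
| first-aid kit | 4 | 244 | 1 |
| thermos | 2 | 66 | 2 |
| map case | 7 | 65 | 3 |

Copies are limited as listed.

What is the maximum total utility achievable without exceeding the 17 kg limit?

1075

Taking 3×cook set + 3×sleeping bag + first-aid kit: 16 kg used, 1075 in utility.
No other feasible combination exceeds 1075.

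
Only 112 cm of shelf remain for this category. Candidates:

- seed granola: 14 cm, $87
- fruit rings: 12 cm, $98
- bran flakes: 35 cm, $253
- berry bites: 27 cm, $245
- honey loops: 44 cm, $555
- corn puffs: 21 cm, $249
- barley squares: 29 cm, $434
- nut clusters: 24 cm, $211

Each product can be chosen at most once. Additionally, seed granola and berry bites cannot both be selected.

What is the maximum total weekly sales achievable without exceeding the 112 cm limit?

1336

The ratio ordering already packs tightly: fruit rings + honey loops + corn puffs + barley squares, 106 cm, 1336.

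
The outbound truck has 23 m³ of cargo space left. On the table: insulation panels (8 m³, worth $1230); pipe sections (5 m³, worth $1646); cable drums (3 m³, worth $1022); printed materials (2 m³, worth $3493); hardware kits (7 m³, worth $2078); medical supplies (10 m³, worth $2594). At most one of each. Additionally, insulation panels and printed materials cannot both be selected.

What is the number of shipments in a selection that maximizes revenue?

4

Best achievable revenue is 9187.
cable drums + printed materials + hardware kits + medical supplies hits 9187 at 22 m³.
Any selection reaching 9187 contains exactly 4 shipments.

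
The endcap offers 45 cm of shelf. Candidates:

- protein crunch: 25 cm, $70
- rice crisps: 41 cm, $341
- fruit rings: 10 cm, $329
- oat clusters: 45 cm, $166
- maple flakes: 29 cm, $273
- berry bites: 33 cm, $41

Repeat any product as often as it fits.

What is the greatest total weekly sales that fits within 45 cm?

1316

By weekly sales per cm: fruit rings 32.90, maple flakes 9.41, rice crisps 8.32 lead.
Taking 4×fruit rings: 40 cm used, 1316 in weekly sales.
The spare 5 cm is too small for any remaining product, and no exchange beats 1316.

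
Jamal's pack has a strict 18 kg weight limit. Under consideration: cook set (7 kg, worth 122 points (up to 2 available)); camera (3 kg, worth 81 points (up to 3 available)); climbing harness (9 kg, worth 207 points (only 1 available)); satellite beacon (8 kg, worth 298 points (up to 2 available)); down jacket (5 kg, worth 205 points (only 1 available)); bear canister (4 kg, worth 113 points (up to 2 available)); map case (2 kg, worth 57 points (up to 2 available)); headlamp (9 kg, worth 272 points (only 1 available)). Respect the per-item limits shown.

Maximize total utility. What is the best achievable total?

Filling by ratio: satellite beacon + down jacket + 2×map case for 617, with 1 kg left unused.
Dropping down jacket and map case frees 7 kg; slotting in satellite beacon (8 kg) lifts the total to 653 at 18 kg.
No other feasible combination exceeds 653.

653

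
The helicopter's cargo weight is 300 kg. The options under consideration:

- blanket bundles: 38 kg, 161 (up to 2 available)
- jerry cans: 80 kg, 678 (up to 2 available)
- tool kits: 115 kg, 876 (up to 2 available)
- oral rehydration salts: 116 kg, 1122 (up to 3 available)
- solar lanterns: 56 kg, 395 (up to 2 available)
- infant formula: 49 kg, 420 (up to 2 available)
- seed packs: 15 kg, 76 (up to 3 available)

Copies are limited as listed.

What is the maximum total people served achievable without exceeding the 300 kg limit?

The ratio ordering already packs tightly: 2×oral rehydration salts + infant formula + seed packs, 296 kg, 2740.
No other feasible combination exceeds 2740.

2740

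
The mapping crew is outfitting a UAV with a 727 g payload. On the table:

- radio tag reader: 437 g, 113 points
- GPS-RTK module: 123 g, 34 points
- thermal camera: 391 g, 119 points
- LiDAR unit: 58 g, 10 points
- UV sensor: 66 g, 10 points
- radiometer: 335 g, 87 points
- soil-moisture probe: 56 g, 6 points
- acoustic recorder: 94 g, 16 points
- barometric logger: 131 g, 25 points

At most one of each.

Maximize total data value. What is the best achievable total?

The ratio heuristic lands on GPS-RTK module + thermal camera + LiDAR unit + barometric logger (188) but leaves 24 g idle.
The 312 g tied up in GPS-RTK module and LiDAR unit and barometric logger is better spent on radiometer — total rises to 206 (726 g).
Every other selection either busts 727 g or fails to beat 206.

206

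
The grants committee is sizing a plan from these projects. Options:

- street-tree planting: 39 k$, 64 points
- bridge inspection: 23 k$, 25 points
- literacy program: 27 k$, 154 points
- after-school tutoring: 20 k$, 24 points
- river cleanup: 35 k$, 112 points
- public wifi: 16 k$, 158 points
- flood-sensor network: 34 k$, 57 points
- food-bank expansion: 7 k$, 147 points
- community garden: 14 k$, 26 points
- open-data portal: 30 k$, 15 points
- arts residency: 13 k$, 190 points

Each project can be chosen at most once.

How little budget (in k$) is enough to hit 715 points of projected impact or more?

Minimise k$ subject to total projected impact ≥ 715.
Taking literacy program + river cleanup + public wifi + food-bank expansion + arts residency gives 761 (≥ 715) for 98 k$.
No combination under 98 k$ hits 715.

98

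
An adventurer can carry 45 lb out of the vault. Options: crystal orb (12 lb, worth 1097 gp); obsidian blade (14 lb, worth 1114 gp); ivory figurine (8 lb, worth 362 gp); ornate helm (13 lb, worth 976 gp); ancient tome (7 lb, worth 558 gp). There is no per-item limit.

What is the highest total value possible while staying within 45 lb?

3868

Filling by ratio: 3×crystal orb + ancient tome for 3849, with 2 lb left unused.
Replace crystal orb with 2×ancient tome: the trade gains 19 net, giving 3868 at 45 lb.
No other feasible combination exceeds 3868.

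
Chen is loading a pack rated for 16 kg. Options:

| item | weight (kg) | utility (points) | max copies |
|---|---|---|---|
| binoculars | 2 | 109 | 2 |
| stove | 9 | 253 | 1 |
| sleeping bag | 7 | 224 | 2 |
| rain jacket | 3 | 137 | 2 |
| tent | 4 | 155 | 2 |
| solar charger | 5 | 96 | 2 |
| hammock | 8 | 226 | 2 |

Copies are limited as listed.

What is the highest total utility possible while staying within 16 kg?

693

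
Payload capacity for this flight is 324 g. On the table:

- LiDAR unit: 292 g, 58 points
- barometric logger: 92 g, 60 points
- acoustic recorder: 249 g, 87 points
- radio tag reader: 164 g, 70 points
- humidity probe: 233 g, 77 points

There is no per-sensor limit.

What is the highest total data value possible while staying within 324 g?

180

Taking 3×barometric logger: 276 g used, 180 in data value.
Every other selection either busts 324 g or fails to beat 180.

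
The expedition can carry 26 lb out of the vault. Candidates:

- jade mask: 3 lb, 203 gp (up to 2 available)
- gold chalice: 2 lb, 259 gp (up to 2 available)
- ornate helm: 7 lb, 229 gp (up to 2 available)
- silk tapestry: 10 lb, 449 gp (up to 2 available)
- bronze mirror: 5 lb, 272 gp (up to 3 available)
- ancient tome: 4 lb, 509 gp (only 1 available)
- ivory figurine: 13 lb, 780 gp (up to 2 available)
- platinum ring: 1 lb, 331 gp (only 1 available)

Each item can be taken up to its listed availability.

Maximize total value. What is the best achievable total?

2341

Taking the top-ratio items first gives 2×jade mask + 2×gold chalice + 2×bronze mirror + ancient tome + platinum ring for 2308 (25 lb).
Dropping jade mask and 2×bronze mirror frees 13 lb; slotting in ivory figurine (13 lb) lifts the total to 2341 at 25 lb.
No other feasible combination exceeds 2341.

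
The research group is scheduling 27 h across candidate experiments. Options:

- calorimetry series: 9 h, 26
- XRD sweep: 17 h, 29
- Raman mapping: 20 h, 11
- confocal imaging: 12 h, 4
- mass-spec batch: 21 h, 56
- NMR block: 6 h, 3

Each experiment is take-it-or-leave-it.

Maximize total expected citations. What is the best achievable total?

59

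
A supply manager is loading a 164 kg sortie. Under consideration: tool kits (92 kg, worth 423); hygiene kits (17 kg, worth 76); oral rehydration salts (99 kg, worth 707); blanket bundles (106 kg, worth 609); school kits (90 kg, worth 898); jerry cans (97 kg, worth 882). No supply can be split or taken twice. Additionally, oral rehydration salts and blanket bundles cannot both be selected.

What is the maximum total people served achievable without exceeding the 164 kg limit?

Taking hygiene kits + school kits: 107 kg used, 974 in people served.

974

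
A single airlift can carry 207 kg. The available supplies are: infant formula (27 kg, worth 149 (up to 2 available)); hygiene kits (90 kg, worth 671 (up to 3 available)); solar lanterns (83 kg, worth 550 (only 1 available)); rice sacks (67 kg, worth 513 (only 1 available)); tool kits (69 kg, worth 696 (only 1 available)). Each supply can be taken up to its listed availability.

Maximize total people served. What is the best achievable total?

1544

Filling by ratio: 2×infant formula + rice sacks + tool kits for 1507, with 17 kg left unused.
Dropping rice sacks frees 67 kg; slotting in solar lanterns (83 kg) lifts the total to 1544 at 206 kg.
No other feasible combination exceeds 1544.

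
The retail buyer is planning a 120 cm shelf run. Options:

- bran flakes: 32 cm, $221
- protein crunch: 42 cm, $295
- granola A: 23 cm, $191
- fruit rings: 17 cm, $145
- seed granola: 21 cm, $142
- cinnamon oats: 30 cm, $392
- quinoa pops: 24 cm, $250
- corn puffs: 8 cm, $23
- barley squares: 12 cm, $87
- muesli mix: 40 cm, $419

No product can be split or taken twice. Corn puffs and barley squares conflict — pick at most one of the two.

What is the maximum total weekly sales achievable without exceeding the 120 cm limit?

1252

Greedy by ratio would take fruit rings + cinnamon oats + quinoa pops + corn puffs + muesli mix: 119 cm used, total 1229.
Replace fruit rings and corn puffs with granola A: the trade gains 23 net, giving 1252 at 117 cm.
No other feasible combination exceeds 1252.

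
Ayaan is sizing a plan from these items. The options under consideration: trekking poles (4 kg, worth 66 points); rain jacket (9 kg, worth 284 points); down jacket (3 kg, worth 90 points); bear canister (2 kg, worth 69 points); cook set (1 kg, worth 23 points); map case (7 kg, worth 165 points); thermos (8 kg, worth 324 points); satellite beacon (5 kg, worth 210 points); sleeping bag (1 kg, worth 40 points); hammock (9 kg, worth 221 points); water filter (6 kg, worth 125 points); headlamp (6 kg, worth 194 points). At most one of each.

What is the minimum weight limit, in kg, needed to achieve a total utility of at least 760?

20

Look for the lowest-weight combination reaching 760.
Taking thermos + satellite beacon + sleeping bag + headlamp gives 768 (≥ 760) for 20 kg.
Any bundle with less than 20 kg falls short of 760.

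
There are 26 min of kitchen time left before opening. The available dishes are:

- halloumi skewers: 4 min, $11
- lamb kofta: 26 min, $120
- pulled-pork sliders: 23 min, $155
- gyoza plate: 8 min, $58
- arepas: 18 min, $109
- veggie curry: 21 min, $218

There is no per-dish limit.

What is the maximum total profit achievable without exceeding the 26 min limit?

By profit per min: veggie curry 10.38, gyoza plate 7.25, pulled-pork sliders 6.74, arepas 6.06 lead.
Halloumi skewers + veggie curry uses 25 of the 26 min and totals 229.
The spare 1 min is too small for any remaining dish, and no exchange beats 229.

229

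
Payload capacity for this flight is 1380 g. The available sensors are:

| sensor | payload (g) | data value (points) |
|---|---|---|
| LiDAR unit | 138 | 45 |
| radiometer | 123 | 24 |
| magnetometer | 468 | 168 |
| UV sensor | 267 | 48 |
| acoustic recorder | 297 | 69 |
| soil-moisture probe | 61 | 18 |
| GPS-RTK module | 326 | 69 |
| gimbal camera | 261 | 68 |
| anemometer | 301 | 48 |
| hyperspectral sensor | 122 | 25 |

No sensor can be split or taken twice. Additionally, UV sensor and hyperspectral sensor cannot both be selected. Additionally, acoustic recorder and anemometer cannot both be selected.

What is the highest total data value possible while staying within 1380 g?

393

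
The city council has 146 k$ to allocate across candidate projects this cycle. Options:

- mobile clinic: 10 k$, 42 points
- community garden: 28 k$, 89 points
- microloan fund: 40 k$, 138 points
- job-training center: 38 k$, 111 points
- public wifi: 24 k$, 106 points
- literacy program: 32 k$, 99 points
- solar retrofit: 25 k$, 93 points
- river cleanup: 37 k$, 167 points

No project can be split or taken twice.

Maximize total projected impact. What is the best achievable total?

554

A density-first pass picks mobile clinic + microloan fund + public wifi + solar retrofit + river cleanup — 546 at 136 k$.
Replace mobile clinic and microloan fund with community garden + literacy program: the trade gains 8 net, giving 554 at 146 k$.
The closest alternative, mobile clinic + microloan fund + public wifi + literacy program + river cleanup, reaches only 552.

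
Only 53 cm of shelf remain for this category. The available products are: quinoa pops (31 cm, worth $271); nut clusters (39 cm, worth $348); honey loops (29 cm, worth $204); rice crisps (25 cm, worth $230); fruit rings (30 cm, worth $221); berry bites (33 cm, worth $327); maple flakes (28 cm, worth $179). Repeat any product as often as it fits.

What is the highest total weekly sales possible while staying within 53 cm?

460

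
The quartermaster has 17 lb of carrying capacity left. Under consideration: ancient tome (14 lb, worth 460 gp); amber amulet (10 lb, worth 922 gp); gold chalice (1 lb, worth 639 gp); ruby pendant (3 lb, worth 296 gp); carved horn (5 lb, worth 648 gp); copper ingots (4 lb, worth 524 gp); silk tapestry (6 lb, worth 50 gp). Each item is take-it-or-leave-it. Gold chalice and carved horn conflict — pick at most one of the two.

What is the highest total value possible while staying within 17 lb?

2085

Density check — gold chalice 639.00, copper ingots 131.00, carved horn 129.60 are the best per lb.
Best packing: amber amulet + gold chalice + copper ingots — 15 lb, 2085 total.
That's the maximum — no feasible swap from here does better than 2085.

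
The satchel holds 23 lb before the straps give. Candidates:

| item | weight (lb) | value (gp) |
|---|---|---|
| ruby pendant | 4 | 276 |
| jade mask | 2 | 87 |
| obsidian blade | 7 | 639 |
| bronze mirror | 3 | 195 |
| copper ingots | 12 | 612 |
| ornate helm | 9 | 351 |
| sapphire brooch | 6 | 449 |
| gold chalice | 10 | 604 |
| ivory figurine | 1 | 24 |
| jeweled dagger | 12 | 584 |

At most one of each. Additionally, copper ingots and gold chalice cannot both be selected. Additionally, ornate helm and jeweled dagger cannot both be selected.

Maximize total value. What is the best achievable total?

1692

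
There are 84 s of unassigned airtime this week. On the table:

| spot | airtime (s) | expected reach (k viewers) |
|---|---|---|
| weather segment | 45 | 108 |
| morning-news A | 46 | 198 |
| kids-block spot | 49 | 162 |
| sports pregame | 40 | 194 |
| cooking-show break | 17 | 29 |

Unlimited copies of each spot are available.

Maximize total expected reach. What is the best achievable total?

The ratio ordering already packs tightly: 2×sports pregame, 80 s, 388.
Every other selection either busts 84 s or fails to beat 388.

388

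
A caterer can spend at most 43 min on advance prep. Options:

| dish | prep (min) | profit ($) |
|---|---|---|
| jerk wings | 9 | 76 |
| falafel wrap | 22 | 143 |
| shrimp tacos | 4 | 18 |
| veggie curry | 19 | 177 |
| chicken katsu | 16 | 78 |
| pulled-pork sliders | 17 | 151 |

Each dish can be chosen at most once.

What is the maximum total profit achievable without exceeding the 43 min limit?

346

Shrimp tacos + veggie curry + pulled-pork sliders uses 40 of the 43 min and totals 346.
The spare 3 min is too small for any remaining dish, and no exchange beats 346.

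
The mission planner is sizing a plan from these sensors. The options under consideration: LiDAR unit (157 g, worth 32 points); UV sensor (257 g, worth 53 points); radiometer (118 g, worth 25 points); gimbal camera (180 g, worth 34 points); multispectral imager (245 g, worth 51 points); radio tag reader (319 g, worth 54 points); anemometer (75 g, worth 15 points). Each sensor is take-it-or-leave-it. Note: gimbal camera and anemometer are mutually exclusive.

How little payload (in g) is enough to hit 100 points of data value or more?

489

Look for the lowest-payload combination reaching 100.
LiDAR unit + UV sensor + anemometer reaches 100 using 489 g.
Any bundle with less than 489 g falls short of 100.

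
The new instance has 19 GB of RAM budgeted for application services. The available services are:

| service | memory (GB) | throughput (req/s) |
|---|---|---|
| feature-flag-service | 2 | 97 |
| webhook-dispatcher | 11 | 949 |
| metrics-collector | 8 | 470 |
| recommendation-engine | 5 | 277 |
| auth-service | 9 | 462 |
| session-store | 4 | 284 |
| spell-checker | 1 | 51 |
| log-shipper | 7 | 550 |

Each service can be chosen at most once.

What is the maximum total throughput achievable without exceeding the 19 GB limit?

1550

Ranking by ratio (throughput/GB): webhook-dispatcher 86.27, log-shipper 78.57, session-store 71.00, metrics-collector 58.75.
Webhook-dispatcher + spell-checker + log-shipper uses 19 of the 19 GB and totals 1550.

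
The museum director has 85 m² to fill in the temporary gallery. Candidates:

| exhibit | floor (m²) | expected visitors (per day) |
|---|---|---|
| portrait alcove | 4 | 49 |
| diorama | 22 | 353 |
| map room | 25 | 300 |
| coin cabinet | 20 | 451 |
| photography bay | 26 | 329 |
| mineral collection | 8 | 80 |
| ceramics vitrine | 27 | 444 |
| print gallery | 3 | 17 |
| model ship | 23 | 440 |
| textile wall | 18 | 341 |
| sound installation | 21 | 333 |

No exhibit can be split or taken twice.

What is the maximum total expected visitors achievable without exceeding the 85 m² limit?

1585

Diorama + coin cabinet + model ship + textile wall uses 83 of the 85 m² and totals 1585.
No other feasible combination exceeds 1585.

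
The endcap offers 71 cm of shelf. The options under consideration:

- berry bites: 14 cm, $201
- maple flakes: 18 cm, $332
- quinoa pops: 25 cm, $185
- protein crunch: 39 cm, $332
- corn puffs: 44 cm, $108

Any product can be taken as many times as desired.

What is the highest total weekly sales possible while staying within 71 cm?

1197

By weekly sales per cm: maple flakes 18.44, berry bites 14.36, protein crunch 8.51, quinoa pops 7.40 lead.
Best packing: berry bites + 3×maple flakes — 68 cm, 1197 total.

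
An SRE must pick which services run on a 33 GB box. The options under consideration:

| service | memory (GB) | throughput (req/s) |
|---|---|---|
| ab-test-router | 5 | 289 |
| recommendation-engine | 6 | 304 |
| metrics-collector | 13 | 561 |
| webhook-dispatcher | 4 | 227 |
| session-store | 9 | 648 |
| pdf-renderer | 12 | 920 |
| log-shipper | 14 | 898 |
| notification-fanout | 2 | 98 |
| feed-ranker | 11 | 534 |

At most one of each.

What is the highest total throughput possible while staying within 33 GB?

Density check — pdf-renderer 76.67, session-store 72.00, log-shipper 64.14, ab-test-router 57.80 are the best per GB.
Greedy by ratio would take ab-test-router + webhook-dispatcher + session-store + pdf-renderer + notification-fanout: 32 GB used, total 2182.
Replace webhook-dispatcher and session-store with log-shipper: the trade gains 23 net, giving 2205 at 33 GB.

2205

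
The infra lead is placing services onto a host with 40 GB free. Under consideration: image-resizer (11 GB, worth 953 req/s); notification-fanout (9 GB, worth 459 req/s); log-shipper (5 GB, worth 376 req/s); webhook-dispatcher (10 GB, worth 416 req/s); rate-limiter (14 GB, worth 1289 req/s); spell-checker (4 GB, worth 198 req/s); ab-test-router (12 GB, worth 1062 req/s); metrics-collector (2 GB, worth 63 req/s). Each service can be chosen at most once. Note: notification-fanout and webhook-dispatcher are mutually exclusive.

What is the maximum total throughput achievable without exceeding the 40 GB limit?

3367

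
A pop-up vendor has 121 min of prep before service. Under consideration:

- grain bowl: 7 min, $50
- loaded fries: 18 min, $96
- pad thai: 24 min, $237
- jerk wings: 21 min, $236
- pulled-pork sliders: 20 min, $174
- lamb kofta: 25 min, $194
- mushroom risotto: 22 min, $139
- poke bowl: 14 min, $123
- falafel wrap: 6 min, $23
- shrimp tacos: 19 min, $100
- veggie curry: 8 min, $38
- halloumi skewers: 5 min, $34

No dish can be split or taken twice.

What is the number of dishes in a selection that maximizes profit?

7

Best achievable profit is 1052.
grain bowl + pad thai + jerk wings + pulled-pork sliders + lamb kofta + poke bowl + veggie curry hits 1052 at 119 min.
Every optimal selection uses 7 dishes.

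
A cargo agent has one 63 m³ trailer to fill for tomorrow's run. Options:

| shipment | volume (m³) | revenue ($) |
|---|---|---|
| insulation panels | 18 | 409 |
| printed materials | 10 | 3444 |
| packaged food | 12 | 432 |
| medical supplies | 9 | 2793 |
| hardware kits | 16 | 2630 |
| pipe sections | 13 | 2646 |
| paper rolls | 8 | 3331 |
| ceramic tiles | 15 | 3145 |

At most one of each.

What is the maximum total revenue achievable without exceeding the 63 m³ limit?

15359

Taking printed materials + medical supplies + pipe sections + paper rolls + ceramic tiles: 55 m³ used, 15359 in revenue.
An exhaustive check of the 256 subsets confirms 15359.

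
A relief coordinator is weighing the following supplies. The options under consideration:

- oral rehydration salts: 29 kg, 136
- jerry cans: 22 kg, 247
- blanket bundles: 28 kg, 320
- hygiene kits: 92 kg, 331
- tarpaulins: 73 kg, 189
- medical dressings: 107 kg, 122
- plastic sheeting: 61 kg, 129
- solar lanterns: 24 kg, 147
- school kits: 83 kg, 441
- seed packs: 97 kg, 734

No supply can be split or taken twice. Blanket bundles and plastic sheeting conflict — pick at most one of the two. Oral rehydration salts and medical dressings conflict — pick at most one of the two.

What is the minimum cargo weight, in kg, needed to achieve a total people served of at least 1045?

Minimise kg subject to total people served ≥ 1045.
Taking blanket bundles + seed packs gives 1054 (≥ 1045) for 125 kg.
Below 125 kg the best achievable stays under 1045.

125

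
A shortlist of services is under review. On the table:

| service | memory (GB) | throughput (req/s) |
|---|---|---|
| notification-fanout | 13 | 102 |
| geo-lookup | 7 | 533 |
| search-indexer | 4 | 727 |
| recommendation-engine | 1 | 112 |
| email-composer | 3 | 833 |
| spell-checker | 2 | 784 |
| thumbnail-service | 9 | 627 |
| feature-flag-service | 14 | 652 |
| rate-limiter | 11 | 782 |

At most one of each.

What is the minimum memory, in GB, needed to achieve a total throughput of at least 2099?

Minimise GB subject to total throughput ≥ 2099.
search-indexer + email-composer + spell-checker reaches 2344 using 9 GB.
Below 9 GB the best achievable stays under 2099.

9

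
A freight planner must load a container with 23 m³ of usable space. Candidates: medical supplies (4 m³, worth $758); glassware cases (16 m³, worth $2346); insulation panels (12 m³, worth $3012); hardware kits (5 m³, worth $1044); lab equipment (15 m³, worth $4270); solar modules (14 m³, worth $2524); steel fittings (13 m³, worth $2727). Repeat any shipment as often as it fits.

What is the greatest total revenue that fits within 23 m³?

5786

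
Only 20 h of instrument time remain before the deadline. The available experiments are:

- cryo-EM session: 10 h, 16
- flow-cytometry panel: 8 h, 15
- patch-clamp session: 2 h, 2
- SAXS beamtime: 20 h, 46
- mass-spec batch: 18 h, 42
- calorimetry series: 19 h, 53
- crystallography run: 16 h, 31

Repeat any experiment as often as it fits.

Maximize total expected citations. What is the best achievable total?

The ratio ordering already packs tightly: calorimetry series, 19 h, 53.
The spare 1 h is too small for any remaining experiment, and no exchange beats 53.

53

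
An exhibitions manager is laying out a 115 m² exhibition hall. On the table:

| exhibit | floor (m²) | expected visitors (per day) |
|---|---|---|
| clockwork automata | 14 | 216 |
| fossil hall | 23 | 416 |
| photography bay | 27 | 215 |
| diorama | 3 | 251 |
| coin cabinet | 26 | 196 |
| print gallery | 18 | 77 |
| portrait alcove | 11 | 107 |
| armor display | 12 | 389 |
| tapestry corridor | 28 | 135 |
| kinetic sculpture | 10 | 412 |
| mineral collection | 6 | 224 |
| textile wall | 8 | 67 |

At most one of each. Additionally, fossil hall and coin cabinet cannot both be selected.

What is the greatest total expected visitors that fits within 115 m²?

By expected visitors per m²: diorama 83.67, kinetic sculpture 41.20, mineral collection 37.33, armor display 32.42 lead.
Best packing: clockwork automata + fossil hall + photography bay + diorama + portrait alcove + armor display + kinetic sculpture + mineral collection + textile wall — 114 m², 2297 total.
Every other selection either busts 115 m² or breaks a pairing rule or fails to beat 2297.

2297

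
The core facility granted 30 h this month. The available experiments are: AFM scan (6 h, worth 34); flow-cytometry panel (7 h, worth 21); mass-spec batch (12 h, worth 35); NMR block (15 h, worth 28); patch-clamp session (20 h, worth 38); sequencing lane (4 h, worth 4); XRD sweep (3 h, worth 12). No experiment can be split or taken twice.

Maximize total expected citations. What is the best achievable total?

The ratio ordering already packs tightly: AFM scan + flow-cytometry panel + mass-spec batch + XRD sweep, 28 h, 102.
Every other selection either busts 30 h or fails to beat 102.

102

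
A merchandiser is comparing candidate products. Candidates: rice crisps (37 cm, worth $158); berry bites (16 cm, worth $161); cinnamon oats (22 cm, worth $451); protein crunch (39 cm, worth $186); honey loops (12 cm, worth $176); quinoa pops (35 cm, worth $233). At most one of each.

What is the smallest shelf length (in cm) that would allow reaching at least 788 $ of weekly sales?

50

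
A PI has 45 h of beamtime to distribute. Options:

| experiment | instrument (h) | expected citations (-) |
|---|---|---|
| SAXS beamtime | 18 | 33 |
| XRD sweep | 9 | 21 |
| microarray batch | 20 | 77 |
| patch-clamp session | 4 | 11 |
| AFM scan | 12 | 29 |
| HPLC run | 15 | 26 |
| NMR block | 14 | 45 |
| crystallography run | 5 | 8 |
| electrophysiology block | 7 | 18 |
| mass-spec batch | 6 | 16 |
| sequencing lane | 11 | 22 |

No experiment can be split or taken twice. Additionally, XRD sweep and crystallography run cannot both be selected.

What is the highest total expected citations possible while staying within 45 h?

151

Greedy by ratio would take microarray batch + patch-clamp session + NMR block + mass-spec batch: 44 h used, total 149.
Replace mass-spec batch with electrophysiology block: the trade gains 2 net, giving 151 at 45 h.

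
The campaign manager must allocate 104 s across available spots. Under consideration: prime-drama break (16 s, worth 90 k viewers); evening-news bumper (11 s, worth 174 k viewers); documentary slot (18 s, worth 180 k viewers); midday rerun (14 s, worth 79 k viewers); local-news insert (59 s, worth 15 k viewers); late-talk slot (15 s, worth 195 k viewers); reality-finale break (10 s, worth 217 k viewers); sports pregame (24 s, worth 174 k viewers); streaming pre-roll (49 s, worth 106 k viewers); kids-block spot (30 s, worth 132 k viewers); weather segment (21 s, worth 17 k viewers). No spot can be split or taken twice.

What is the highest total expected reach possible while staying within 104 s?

1030

Ranking by ratio (expected reach/s): reality-finale break 21.70, evening-news bumper 15.82, late-talk slot 13.00.
Filling by ratio: evening-news bumper + documentary slot + midday rerun + late-talk slot + reality-finale break + sports pregame for 1019, with 12 s left unused.
Dropping midday rerun frees 14 s; slotting in prime-drama break (16 s) lifts the total to 1030 at 94 s.
Next best is evening-news bumper + documentary slot + midday rerun + late-talk slot + reality-finale break + sports pregame at 1019 (92 s) — short by 11.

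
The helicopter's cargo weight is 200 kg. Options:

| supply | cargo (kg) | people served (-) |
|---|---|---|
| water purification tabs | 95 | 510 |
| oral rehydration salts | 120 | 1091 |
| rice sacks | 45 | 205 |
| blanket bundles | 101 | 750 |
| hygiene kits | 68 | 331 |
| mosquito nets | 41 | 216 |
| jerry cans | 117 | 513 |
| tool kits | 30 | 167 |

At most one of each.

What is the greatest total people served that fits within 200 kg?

1474

Best packing: oral rehydration salts + mosquito nets + tool kits — 191 kg, 1474 total.
An exhaustive check of the 256 subsets confirms 1474.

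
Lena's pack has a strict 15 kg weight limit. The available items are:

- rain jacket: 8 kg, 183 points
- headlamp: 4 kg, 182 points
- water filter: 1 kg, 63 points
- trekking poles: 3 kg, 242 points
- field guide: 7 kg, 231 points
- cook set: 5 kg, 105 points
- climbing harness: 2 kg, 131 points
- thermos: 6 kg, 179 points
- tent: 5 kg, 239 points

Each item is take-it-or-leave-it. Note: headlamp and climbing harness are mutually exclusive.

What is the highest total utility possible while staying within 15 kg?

Density check — trekking poles 80.67, climbing harness 65.50, water filter 63.00 are the best per kg.
Taking headlamp + water filter + trekking poles + tent: 13 kg used, 726 in utility.

726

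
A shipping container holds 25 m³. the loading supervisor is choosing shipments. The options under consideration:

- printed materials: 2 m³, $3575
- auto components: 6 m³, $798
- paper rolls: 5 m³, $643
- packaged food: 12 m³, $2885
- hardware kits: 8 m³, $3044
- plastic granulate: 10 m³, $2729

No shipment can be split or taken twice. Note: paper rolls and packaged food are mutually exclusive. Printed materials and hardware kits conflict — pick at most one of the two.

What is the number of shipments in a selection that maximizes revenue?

3

The maximum revenue within 25 m³ is 9189.
For example printed materials + packaged food + plastic granulate achieves it, using 24 m³.
Any selection reaching 9189 contains exactly 3 shipments.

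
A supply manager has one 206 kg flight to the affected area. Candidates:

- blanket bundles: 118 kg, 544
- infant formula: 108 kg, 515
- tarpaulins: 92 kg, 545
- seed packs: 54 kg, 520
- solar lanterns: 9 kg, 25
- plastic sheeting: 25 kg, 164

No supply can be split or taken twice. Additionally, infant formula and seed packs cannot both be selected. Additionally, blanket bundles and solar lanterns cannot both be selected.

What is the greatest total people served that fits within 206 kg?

1254

Taking tarpaulins + seed packs + solar lanterns + plastic sheeting: 180 kg used, 1254 in people served.
Nothing else feasible within 206 kg beats 1254.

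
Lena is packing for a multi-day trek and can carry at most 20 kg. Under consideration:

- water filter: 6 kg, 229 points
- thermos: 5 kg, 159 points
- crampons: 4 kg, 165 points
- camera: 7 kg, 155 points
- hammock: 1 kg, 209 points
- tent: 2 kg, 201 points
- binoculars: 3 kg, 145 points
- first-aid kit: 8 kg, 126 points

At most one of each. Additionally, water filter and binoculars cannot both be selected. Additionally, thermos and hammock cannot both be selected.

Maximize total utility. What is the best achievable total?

Best packing: water filter + crampons + camera + hammock + tent — 20 kg, 959 total.
Next best is crampons + camera + hammock + tent + binoculars at 875 (17 kg) — short by 84.

959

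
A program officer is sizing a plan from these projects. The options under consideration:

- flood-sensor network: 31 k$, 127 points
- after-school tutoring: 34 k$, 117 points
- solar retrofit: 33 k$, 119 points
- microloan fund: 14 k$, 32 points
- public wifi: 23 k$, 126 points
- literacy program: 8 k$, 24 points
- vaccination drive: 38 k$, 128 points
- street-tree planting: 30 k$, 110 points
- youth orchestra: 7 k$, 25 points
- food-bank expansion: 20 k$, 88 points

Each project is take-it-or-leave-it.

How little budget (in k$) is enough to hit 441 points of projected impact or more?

104

Minimise k$ subject to total projected impact ≥ 441.
Taking flood-sensor network + public wifi + street-tree planting + food-bank expansion gives 451 (≥ 441) for 104 k$.
No combination under 104 k$ hits 441.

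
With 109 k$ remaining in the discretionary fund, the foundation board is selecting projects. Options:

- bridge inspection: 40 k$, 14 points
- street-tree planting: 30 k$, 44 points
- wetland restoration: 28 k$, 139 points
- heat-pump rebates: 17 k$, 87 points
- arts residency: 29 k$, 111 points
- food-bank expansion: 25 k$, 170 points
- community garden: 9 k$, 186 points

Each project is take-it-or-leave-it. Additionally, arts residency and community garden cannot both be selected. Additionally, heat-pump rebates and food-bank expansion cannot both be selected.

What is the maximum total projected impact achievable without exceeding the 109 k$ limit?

539

Street-tree planting + wetland restoration + food-bank expansion + community garden uses 92 of the 109 k$ and totals 539.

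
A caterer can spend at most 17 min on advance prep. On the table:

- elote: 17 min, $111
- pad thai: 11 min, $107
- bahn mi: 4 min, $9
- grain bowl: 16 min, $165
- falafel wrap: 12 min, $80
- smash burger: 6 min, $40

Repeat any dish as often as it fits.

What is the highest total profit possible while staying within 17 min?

The ratio ordering already packs tightly: grain bowl, 16 min, 165.

165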